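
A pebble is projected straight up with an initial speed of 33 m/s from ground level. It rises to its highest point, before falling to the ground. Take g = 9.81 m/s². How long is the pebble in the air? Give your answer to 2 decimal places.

6.73 s

Phase 1 (rising): v₀ = 33.0 m/s, a = -9.81 m/s².
v = v₀ + at → t = (0 − 33.0) / -9.81 = 3.36 s
v² = v₀² + 2aΔx → Δx = (0² − 33.0²)/(2·-9.81) = 55.5 m

Phase 2 (falling): v₀ = 0 m/s, a = -9.81 m/s².
Falls 55.5 m from rest: t = √(2·55.5/9.81) = 3.36 s; v = g·t = 33.0 m/s.
Total time = 3.36 + 3.36 = 6.73 s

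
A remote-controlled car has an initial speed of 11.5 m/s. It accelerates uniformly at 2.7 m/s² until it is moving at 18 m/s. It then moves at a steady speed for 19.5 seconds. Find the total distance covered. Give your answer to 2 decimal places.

386.51 m

Phase 1 (accelerating): v₀ = 11.5 m/s, a = 2.7 m/s².
v = v₀ + at → t = (18 − 11.5) / 2.7 = 2.41 s
v² = v₀² + 2aΔx → Δx = (18² − 11.5²)/(2·2.7) = 35.5 m

Phase 2 (constant speed): v₀ = 18.0 m/s, a = 0 m/s².
v = v₀ + at = 18.0 + (0)(19.5) = 18.0 m/s
Δx = v₀t + ½at² = 18.0·19.5 + 0.5·0·19.5² = 351 m
Total distance = 35.5 + 351 = 387 m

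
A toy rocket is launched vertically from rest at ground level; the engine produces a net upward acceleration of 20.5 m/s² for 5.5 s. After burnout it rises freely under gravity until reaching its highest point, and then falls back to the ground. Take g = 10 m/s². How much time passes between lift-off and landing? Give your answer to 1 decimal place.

30.5 s

Phase 1 (powered ascent): v₀ = 0 m/s, a = 20.5 m/s².
v = v₀ + at = 0 + (20.5)(5.5) = 113 m/s
Δx = v₀t + ½at² = 0·5.5 + 0.5·20.5·5.5² = 310 m

Phase 2 (coasting upward): v₀ = 113 m/s, a = -10 m/s².
v = v₀ + at → t = (0 − 113) / -10 = 11.3 s
v² = v₀² + 2aΔx → Δx = (0² − 113²)/(2·-10) = 636 m

Phase 3 (free fall): v₀ = 0 m/s, a = -10 m/s².
Falls 946 m from rest: t = √(2·946/10) = 13.8 s; v = g·t = 138 m/s.
Total time = 5.50 + 11.3 + 13.8 = 30.5 s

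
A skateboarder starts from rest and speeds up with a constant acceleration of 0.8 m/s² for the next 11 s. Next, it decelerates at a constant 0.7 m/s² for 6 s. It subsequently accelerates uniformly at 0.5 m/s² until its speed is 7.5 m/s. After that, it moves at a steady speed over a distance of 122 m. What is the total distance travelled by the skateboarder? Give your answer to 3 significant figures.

Phase 1 (accelerating): v₀ = 0 m/s, a = 0.8 m/s².
v = v₀ + at = 0 + (0.8)(11) = 8.80 m/s
Δx = v₀t + ½at² = 0·11 + 0.5·0.8·11² = 48.4 m

Phase 2 (decelerating): v₀ = 8.80 m/s, a = -0.7 m/s².
v = v₀ + at = 8.80 + (-0.7)(6) = 4.60 m/s
Δx = v₀t + ½at² = 8.80·6 + 0.5·-0.7·6² = 40.2 m

Phase 3 (accelerating): v₀ = 4.60 m/s, a = 0.5 m/s².
v = v₀ + at → t = (7.5 − 4.60) / 0.5 = 5.80 s
v² = v₀² + 2aΔx → Δx = (7.5² − 4.60²)/(2·0.5) = 35.1 m

Phase 4 (constant speed): v₀ = 7.50 m/s, a = 0 m/s².
Constant speed: t = d/v = 122/7.50 = 16.3 s
Total distance = 48.4 + 40.2 + 35.1 + 122 = 246 m

246 m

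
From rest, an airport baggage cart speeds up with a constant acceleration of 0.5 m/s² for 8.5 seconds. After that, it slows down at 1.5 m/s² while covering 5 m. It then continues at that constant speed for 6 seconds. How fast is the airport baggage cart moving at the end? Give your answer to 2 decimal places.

1.75 m/s

Phase 1 (accelerating): v₀ = 0 m/s, a = 0.5 m/s².
v = v₀ + at = 0 + (0.5)(8.5) = 4.25 m/s
Δx = v₀t + ½at² = 0·8.5 + 0.5·0.5·8.5² = 18.1 m

Phase 2 (decelerating): v₀ = 4.25 m/s, a = -1.5 m/s².
v² = v₀² + 2aΔx = 4.25² + 2·-1.5·5 = 3.06 → v = 1.75 m/s
t = (v − v₀)/a = (1.75 − 4.25)/-1.5 = 1.67 s

Phase 3 (constant speed): v₀ = 1.75 m/s, a = 0 m/s².
v = v₀ + at = 1.75 + (0)(6) = 1.75 m/s
Δx = v₀t + ½at² = 1.75·6 + 0.5·0·6² = 10.5 m
Final speed = 1.75 m/s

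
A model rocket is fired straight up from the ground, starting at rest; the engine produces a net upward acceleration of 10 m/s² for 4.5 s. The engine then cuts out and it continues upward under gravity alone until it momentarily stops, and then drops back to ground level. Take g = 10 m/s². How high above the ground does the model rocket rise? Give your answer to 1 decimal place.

202.5 m

Phase 1 (powered ascent): v₀ = 0 m/s, a = 10 m/s².
v = v₀ + at = 0 + (10)(4.5) = 45.0 m/s
Δx = v₀t + ½at² = 0·4.5 + 0.5·10·4.5² = 101 m

Phase 2 (coasting upward): v₀ = 45.0 m/s, a = -10 m/s².
v = v₀ + at → t = (0 − 45.0) / -10 = 4.50 s
v² = v₀² + 2aΔx → Δx = (0² − 45.0²)/(2·-10) = 101 m
Maximum height = 101 + 101 = 202 m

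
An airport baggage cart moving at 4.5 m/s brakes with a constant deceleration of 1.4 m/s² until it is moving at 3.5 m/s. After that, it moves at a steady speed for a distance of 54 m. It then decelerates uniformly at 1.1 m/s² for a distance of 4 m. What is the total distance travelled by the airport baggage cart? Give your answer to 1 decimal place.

Phase 1 (decelerating): v₀ = 4.50 m/s, a = -1.4 m/s².
v = v₀ + at → t = (3.5 − 4.50) / -1.4 = 0.714 s
v² = v₀² + 2aΔx → Δx = (3.5² − 4.50²)/(2·-1.4) = 2.86 m

Phase 2 (constant speed): v₀ = 3.50 m/s, a = 0 m/s².
Constant speed: t = d/v = 54/3.50 = 15.4 s

Phase 3 (decelerating): v₀ = 3.50 m/s, a = -1.1 m/s².
v² = v₀² + 2aΔx = 3.50² + 2·-1.1·4 = 3.45 → v = 1.86 m/s
t = (v − v₀)/a = (1.86 − 3.50)/-1.1 = 1.49 s
Total distance = 2.86 + 54.0 + 4.00 = 60.9 m

60.9 m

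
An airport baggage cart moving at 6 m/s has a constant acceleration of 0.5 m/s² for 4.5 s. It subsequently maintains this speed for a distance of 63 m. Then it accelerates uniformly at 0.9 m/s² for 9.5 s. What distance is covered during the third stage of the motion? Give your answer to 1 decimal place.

119.0 m

Phase 1 (accelerating): v₀ = 6.00 m/s, a = 0.5 m/s².
v = v₀ + at = 6.00 + (0.5)(4.5) = 8.25 m/s
Δx = v₀t + ½at² = 6.00·4.5 + 0.5·0.5·4.5² = 32.1 m

Phase 2 (constant speed): v₀ = 8.25 m/s, a = 0 m/s².
Constant speed: t = d/v = 63/8.25 = 7.64 s

Phase 3 (accelerating): v₀ = 8.25 m/s, a = 0.9 m/s².
v = v₀ + at = 8.25 + (0.9)(9.5) = 16.8 m/s
Δx = v₀t + ½at² = 8.25·9.5 + 0.5·0.9·9.5² = 119 m
Distance in phase 3 = 119 m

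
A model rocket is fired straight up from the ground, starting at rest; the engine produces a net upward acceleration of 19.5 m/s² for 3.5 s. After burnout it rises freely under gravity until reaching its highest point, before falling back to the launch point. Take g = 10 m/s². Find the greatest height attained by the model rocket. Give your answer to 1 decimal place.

352.3 m

Phase 1 (powered ascent): v₀ = 0 m/s, a = 19.5 m/s².
v = v₀ + at = 0 + (19.5)(3.5) = 68.2 m/s
Δx = v₀t + ½at² = 0·3.5 + 0.5·19.5·3.5² = 119 m

Phase 2 (coasting upward): v₀ = 68.2 m/s, a = -10 m/s².
v = v₀ + at → t = (0 − 68.2) / -10 = 6.83 s
v² = v₀² + 2aΔx → Δx = (0² − 68.2²)/(2·-10) = 233 m
Maximum height = 119 + 233 = 352 m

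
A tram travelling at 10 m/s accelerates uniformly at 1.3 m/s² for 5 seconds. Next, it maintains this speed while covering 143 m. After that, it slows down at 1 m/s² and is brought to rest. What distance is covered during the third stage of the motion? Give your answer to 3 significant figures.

Phase 1 (accelerating): v₀ = 10.0 m/s, a = 1.3 m/s².
v = v₀ + at = 10.0 + (1.3)(5) = 16.5 m/s
Δx = v₀t + ½at² = 10.0·5 + 0.5·1.3·5² = 66.2 m

Phase 2 (constant speed): v₀ = 16.5 m/s, a = 0 m/s².
Constant speed: t = d/v = 143/16.5 = 8.67 s

Phase 3 (decelerating): v₀ = 16.5 m/s, a = -1 m/s².
v = v₀ + at → t = (0 − 16.5) / -1 = 16.5 s
v² = v₀² + 2aΔx → Δx = (0² − 16.5²)/(2·-1) = 136 m
Distance in phase 3 = 136 m

136 m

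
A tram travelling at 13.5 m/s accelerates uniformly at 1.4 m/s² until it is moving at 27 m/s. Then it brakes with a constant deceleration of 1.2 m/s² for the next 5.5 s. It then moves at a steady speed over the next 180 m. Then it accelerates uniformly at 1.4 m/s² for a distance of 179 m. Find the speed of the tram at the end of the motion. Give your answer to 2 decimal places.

Phase 1 (accelerating): v₀ = 13.5 m/s, a = 1.4 m/s².
v = v₀ + at → t = (27 − 13.5) / 1.4 = 9.64 s
v² = v₀² + 2aΔx → Δx = (27² − 13.5²)/(2·1.4) = 195 m

Phase 2 (decelerating): v₀ = 27.0 m/s, a = -1.2 m/s².
v = v₀ + at = 27.0 + (-1.2)(5.5) = 20.4 m/s
Δx = v₀t + ½at² = 27.0·5.5 + 0.5·-1.2·5.5² = 130 m

Phase 3 (constant speed): v₀ = 20.4 m/s, a = 0 m/s².
Constant speed: t = d/v = 180/20.4 = 8.82 s

Phase 4 (accelerating): v₀ = 20.4 m/s, a = 1.4 m/s².
v² = v₀² + 2aΔx = 20.4² + 2·1.4·179 = 917 → v = 30.3 m/s
t = (v − v₀)/a = (30.3 − 20.4)/1.4 = 7.06 s
Final speed = 30.3 m/s

30.29 m/s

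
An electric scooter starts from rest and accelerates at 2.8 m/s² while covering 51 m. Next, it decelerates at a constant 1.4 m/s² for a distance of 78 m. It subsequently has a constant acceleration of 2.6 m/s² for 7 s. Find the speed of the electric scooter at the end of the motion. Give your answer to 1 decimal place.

Phase 1 (accelerating): v₀ = 0 m/s, a = 2.8 m/s².
v² = v₀² + 2aΔx = 0² + 2·2.8·51 = 286 → v = 16.9 m/s
t = (v − v₀)/a = (16.9 − 0)/2.8 = 6.04 s

Phase 2 (decelerating): v₀ = 16.9 m/s, a = -1.4 m/s².
v² = v₀² + 2aΔx = 16.9² + 2·-1.4·78 = 67.2 → v = 8.20 m/s
t = (v − v₀)/a = (8.20 − 16.9)/-1.4 = 6.22 s

Phase 3 (accelerating): v₀ = 8.20 m/s, a = 2.6 m/s².
v = v₀ + at = 8.20 + (2.6)(7) = 26.4 m/s
Δx = v₀t + ½at² = 8.20·7 + 0.5·2.6·7² = 121 m
Final speed = 26.4 m/s

26.4 m/s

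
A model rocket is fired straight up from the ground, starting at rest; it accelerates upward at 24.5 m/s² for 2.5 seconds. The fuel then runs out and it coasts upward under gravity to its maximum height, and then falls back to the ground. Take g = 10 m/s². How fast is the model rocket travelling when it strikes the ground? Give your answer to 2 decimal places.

Phase 1 (powered ascent): v₀ = 0 m/s, a = 24.5 m/s².
v = v₀ + at = 0 + (24.5)(2.5) = 61.2 m/s
Δx = v₀t + ½at² = 0·2.5 + 0.5·24.5·2.5² = 76.6 m

Phase 2 (coasting upward): v₀ = 61.2 m/s, a = -10 m/s².
v = v₀ + at → t = (0 − 61.2) / -10 = 6.12 s
v² = v₀² + 2aΔx → Δx = (0² − 61.2²)/(2·-10) = 188 m

Phase 3 (free fall): v₀ = 0 m/s, a = -10 m/s².
Falls 264 m from rest: t = √(2·264/10) = 7.27 s; v = g·t = 72.7 m/s.
Impact speed = 72.7 m/s

72.68 m/s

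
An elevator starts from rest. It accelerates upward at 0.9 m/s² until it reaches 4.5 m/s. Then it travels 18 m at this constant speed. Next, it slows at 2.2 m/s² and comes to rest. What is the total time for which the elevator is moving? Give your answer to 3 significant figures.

Phase 1 (accelerating): v₀ = 0 m/s, a = 0.9 m/s².
v = v₀ + at → t = (4.5 − 0) / 0.9 = 5.00 s
v² = v₀² + 2aΔx → Δx = (4.5² − 0²)/(2·0.9) = 11.2 m

Phase 2 (constant speed): v₀ = 4.50 m/s, a = 0 m/s².
Constant speed: t = d/v = 18/4.50 = 4.00 s

Phase 3 (decelerating): v₀ = 4.50 m/s, a = -2.2 m/s².
v = v₀ + at → t = (0 − 4.50) / -2.2 = 2.05 s
v² = v₀² + 2aΔx → Δx = (0² − 4.50²)/(2·-2.2) = 4.60 m
Total time = 5.00 + 4.00 + 2.05 = 11.0 s

11.0 s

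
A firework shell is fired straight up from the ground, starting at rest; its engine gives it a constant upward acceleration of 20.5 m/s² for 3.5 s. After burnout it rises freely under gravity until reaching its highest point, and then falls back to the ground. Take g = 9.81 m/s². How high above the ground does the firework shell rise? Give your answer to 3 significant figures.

388 m

Phase 1 (powered ascent): v₀ = 0 m/s, a = 20.5 m/s².
v = v₀ + at = 0 + (20.5)(3.5) = 71.8 m/s
Δx = v₀t + ½at² = 0·3.5 + 0.5·20.5·3.5² = 126 m

Phase 2 (coasting upward): v₀ = 71.8 m/s, a = -9.81 m/s².
v = v₀ + at → t = (0 − 71.8) / -9.81 = 7.31 s
v² = v₀² + 2aΔx → Δx = (0² − 71.8²)/(2·-9.81) = 262 m
Maximum height = 126 + 262 = 388 m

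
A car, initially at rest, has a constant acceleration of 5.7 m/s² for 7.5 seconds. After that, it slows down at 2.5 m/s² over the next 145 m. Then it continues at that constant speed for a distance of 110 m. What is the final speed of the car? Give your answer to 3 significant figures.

Phase 1 (accelerating): v₀ = 0 m/s, a = 5.7 m/s².
v = v₀ + at = 0 + (5.7)(7.5) = 42.8 m/s
Δx = v₀t + ½at² = 0·7.5 + 0.5·5.7·7.5² = 160 m

Phase 2 (decelerating): v₀ = 42.8 m/s, a = -2.5 m/s².
v² = v₀² + 2aΔx = 42.8² + 2·-2.5·145 = 1100 → v = 33.2 m/s
t = (v − v₀)/a = (33.2 − 42.8)/-2.5 = 3.82 s

Phase 3 (constant speed): v₀ = 33.2 m/s, a = 0 m/s².
Constant speed: t = d/v = 110/33.2 = 3.31 s
Final speed = 33.2 m/s

33.2 m/s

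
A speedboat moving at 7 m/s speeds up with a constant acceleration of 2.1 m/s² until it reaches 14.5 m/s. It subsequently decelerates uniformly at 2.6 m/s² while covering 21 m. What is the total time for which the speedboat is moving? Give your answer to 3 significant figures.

Phase 1 (accelerating): v₀ = 7.00 m/s, a = 2.1 m/s².
v = v₀ + at → t = (14.5 − 7.00) / 2.1 = 3.57 s
v² = v₀² + 2aΔx → Δx = (14.5² − 7.00²)/(2·2.1) = 38.4 m

Phase 2 (decelerating): v₀ = 14.5 m/s, a = -2.6 m/s².
v² = v₀² + 2aΔx = 14.5² + 2·-2.6·21 = 101 → v = 10.1 m/s
t = (v − v₀)/a = (10.1 − 14.5)/-2.6 = 1.71 s
Total time = 3.57 + 1.71 = 5.28 s

5.28 s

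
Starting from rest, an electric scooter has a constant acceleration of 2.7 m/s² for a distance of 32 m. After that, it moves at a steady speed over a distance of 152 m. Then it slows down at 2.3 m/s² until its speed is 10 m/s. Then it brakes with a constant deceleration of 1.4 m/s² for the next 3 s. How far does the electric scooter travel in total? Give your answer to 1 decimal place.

Phase 1 (accelerating): v₀ = 0 m/s, a = 2.7 m/s².
v² = v₀² + 2aΔx = 0² + 2·2.7·32 = 173 → v = 13.1 m/s
t = (v − v₀)/a = (13.1 − 0)/2.7 = 4.87 s

Phase 2 (constant speed): v₀ = 13.1 m/s, a = 0 m/s².
Constant speed: t = d/v = 152/13.1 = 11.6 s

Phase 3 (decelerating): v₀ = 13.1 m/s, a = -2.3 m/s².
v = v₀ + at → t = (10 − 13.1) / -2.3 = 1.37 s
v² = v₀² + 2aΔx → Δx = (10² − 13.1²)/(2·-2.3) = 15.8 m

Phase 4 (decelerating): v₀ = 10.0 m/s, a = -1.4 m/s².
v = v₀ + at = 10.0 + (-1.4)(3) = 5.80 m/s
Δx = v₀t + ½at² = 10.0·3 + 0.5·-1.4·3² = 23.7 m
Total distance = 32.0 + 152 + 15.8 + 23.7 = 224 m

223.5 m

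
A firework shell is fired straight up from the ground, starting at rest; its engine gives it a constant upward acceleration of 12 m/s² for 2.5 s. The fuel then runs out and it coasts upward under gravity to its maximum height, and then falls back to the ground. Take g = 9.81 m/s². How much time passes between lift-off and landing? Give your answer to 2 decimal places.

Phase 1 (powered ascent): v₀ = 0 m/s, a = 12 m/s².
v = v₀ + at = 0 + (12)(2.5) = 30.0 m/s
Δx = v₀t + ½at² = 0·2.5 + 0.5·12·2.5² = 37.5 m

Phase 2 (coasting upward): v₀ = 30.0 m/s, a = -9.81 m/s².
v = v₀ + at → t = (0 − 30.0) / -9.81 = 3.06 s
v² = v₀² + 2aΔx → Δx = (0² − 30.0²)/(2·-9.81) = 45.9 m

Phase 3 (free fall): v₀ = 0 m/s, a = -9.81 m/s².
Falls 83.4 m from rest: t = √(2·83.4/9.81) = 4.12 s; v = g·t = 40.4 m/s.
Total time = 2.50 + 3.06 + 4.12 = 9.68 s

9.68 s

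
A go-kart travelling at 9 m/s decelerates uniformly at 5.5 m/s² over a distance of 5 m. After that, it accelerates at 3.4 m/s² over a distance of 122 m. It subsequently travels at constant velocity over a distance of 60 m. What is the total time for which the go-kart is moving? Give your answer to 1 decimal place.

Phase 1 (decelerating): v₀ = 9.00 m/s, a = -5.5 m/s².
v² = v₀² + 2aΔx = 9.00² + 2·-5.5·5 = 26.0 → v = 5.10 m/s
t = (v − v₀)/a = (5.10 − 9.00)/-5.5 = 0.709 s

Phase 2 (accelerating): v₀ = 5.10 m/s, a = 3.4 m/s².
v² = v₀² + 2aΔx = 5.10² + 2·3.4·122 = 856 → v = 29.3 m/s
t = (v − v₀)/a = (29.3 − 5.10)/3.4 = 7.10 s

Phase 3 (constant speed): v₀ = 29.3 m/s, a = 0 m/s².
Constant speed: t = d/v = 60/29.3 = 2.05 s
Total time = 0.709 + 7.10 + 2.05 = 9.86 s

9.9 s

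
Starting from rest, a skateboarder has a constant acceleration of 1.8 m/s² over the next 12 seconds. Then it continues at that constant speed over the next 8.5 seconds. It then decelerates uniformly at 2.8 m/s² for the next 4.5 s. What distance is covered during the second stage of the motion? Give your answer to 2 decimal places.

Phase 1 (accelerating): v₀ = 0 m/s, a = 1.8 m/s².
v = v₀ + at = 0 + (1.8)(12) = 21.6 m/s
Δx = v₀t + ½at² = 0·12 + 0.5·1.8·12² = 130 m

Phase 2 (constant speed): v₀ = 21.6 m/s, a = 0 m/s².
v = v₀ + at = 21.6 + (0)(8.5) = 21.6 m/s
Δx = v₀t + ½at² = 21.6·8.5 + 0.5·0·8.5² = 184 m
Distance in phase 2 = 184 m

183.60 m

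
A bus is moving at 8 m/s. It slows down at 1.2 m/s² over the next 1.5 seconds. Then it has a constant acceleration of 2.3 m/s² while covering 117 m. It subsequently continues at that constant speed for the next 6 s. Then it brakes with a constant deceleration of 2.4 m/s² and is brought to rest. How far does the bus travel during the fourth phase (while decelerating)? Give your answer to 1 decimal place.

Phase 1 (decelerating): v₀ = 8.00 m/s, a = -1.2 m/s².
v = v₀ + at = 8.00 + (-1.2)(1.5) = 6.20 m/s
Δx = v₀t + ½at² = 8.00·1.5 + 0.5·-1.2·1.5² = 10.7 m

Phase 2 (accelerating): v₀ = 6.20 m/s, a = 2.3 m/s².
v² = v₀² + 2aΔx = 6.20² + 2·2.3·117 = 577 → v = 24.0 m/s
t = (v − v₀)/a = (24.0 − 6.20)/2.3 = 7.74 s

Phase 3 (constant speed): v₀ = 24.0 m/s, a = 0 m/s².
v = v₀ + at = 24.0 + (0)(6) = 24.0 m/s
Δx = v₀t + ½at² = 24.0·6 + 0.5·0·6² = 144 m

Phase 4 (decelerating): v₀ = 24.0 m/s, a = -2.4 m/s².
v = v₀ + at → t = (0 − 24.0) / -2.4 = 10.0 s
v² = v₀² + 2aΔx → Δx = (0² − 24.0²)/(2·-2.4) = 120 m
Distance in phase 4 = 120 m

120.1 m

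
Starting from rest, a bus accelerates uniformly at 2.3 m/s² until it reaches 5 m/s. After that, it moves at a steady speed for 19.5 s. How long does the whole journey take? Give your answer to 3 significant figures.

Phase 1 (accelerating): v₀ = 0 m/s, a = 2.3 m/s².
v = v₀ + at → t = (5 − 0) / 2.3 = 2.17 s
v² = v₀² + 2aΔx → Δx = (5² − 0²)/(2·2.3) = 5.43 m

Phase 2 (constant speed): v₀ = 5.00 m/s, a = 0 m/s².
v = v₀ + at = 5.00 + (0)(19.5) = 5.00 m/s
Δx = v₀t + ½at² = 5.00·19.5 + 0.5·0·19.5² = 97.5 m
Total time = 2.17 + 19.5 = 21.7 s

21.7 s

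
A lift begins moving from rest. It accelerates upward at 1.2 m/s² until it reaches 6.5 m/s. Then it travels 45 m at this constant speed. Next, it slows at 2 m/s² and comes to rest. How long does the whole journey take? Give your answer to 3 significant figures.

Phase 1 (accelerating): v₀ = 0 m/s, a = 1.2 m/s².
v = v₀ + at → t = (6.5 − 0) / 1.2 = 5.42 s
v² = v₀² + 2aΔx → Δx = (6.5² − 0²)/(2·1.2) = 17.6 m

Phase 2 (constant speed): v₀ = 6.50 m/s, a = 0 m/s².
Constant speed: t = d/v = 45/6.50 = 6.92 s

Phase 3 (decelerating): v₀ = 6.50 m/s, a = -2 m/s².
v = v₀ + at → t = (0 − 6.50) / -2 = 3.25 s
v² = v₀² + 2aΔx → Δx = (0² − 6.50²)/(2·-2) = 10.6 m
Total time = 5.42 + 6.92 + 3.25 = 15.6 s

15.6 s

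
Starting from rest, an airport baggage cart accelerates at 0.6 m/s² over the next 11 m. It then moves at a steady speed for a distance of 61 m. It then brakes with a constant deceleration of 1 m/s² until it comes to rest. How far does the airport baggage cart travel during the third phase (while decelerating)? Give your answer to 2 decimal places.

6.60 m

Phase 1 (accelerating): v₀ = 0 m/s, a = 0.6 m/s².
v² = v₀² + 2aΔx = 0² + 2·0.6·11 = 13.2 → v = 3.63 m/s
t = (v − v₀)/a = (3.63 − 0)/0.6 = 6.06 s

Phase 2 (constant speed): v₀ = 3.63 m/s, a = 0 m/s².
Constant speed: t = d/v = 61/3.63 = 16.8 s

Phase 3 (decelerating): v₀ = 3.63 m/s, a = -1 m/s².
v = v₀ + at → t = (0 − 3.63) / -1 = 3.63 s
v² = v₀² + 2aΔx → Δx = (0² − 3.63²)/(2·-1) = 6.60 m
Distance in phase 3 = 6.60 m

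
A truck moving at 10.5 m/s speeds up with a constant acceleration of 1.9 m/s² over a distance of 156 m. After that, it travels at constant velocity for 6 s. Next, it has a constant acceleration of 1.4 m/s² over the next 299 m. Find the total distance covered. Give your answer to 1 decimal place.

614.1 m

Phase 1 (accelerating): v₀ = 10.5 m/s, a = 1.9 m/s².
v² = v₀² + 2aΔx = 10.5² + 2·1.9·156 = 703 → v = 26.5 m/s
t = (v − v₀)/a = (26.5 − 10.5)/1.9 = 8.43 s

Phase 2 (constant speed): v₀ = 26.5 m/s, a = 0 m/s².
v = v₀ + at = 26.5 + (0)(6) = 26.5 m/s
Δx = v₀t + ½at² = 26.5·6 + 0.5·0·6² = 159 m

Phase 3 (accelerating): v₀ = 26.5 m/s, a = 1.4 m/s².
v² = v₀² + 2aΔx = 26.5² + 2·1.4·299 = 1540 → v = 39.2 m/s
t = (v − v₀)/a = (39.2 − 26.5)/1.4 = 9.09 s
Total distance = 156 + 159 + 299 = 614 m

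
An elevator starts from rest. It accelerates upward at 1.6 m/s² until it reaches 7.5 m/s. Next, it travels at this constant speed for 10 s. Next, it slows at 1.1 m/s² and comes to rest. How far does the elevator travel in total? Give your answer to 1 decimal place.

Phase 1 (accelerating): v₀ = 0 m/s, a = 1.6 m/s².
v = v₀ + at → t = (7.5 − 0) / 1.6 = 4.69 s
v² = v₀² + 2aΔx → Δx = (7.5² − 0²)/(2·1.6) = 17.6 m

Phase 2 (constant speed): v₀ = 7.50 m/s, a = 0 m/s².
v = v₀ + at = 7.50 + (0)(10) = 7.50 m/s
Δx = v₀t + ½at² = 7.50·10 + 0.5·0·10² = 75.0 m

Phase 3 (decelerating): v₀ = 7.50 m/s, a = -1.1 m/s².
v = v₀ + at → t = (0 − 7.50) / -1.1 = 6.82 s
v² = v₀² + 2aΔx → Δx = (0² − 7.50²)/(2·-1.1) = 25.6 m
Total distance = 17.6 + 75.0 + 25.6 = 118 m

118.1 m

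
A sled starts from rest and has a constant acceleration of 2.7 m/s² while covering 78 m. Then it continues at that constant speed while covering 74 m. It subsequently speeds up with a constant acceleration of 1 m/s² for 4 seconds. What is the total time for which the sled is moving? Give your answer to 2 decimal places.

15.21 s

Phase 1 (accelerating): v₀ = 0 m/s, a = 2.7 m/s².
v² = v₀² + 2aΔx = 0² + 2·2.7·78 = 421 → v = 20.5 m/s
t = (v − v₀)/a = (20.5 − 0)/2.7 = 7.60 s

Phase 2 (constant speed): v₀ = 20.5 m/s, a = 0 m/s².
Constant speed: t = d/v = 74/20.5 = 3.61 s

Phase 3 (accelerating): v₀ = 20.5 m/s, a = 1 m/s².
v = v₀ + at = 20.5 + (1)(4) = 24.5 m/s
Δx = v₀t + ½at² = 20.5·4 + 0.5·1·4² = 90.1 m
Total time = 7.60 + 3.61 + 4.00 = 15.2 s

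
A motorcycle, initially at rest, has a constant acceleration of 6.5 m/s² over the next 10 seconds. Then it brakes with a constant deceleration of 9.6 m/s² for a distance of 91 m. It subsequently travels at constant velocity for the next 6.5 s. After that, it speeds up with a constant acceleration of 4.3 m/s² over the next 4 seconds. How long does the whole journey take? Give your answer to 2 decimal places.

22.09 s

Phase 1 (accelerating): v₀ = 0 m/s, a = 6.5 m/s².
v = v₀ + at = 0 + (6.5)(10) = 65.0 m/s
Δx = v₀t + ½at² = 0·10 + 0.5·6.5·10² = 325 m

Phase 2 (decelerating): v₀ = 65.0 m/s, a = -9.6 m/s².
v² = v₀² + 2aΔx = 65.0² + 2·-9.6·91 = 2480 → v = 49.8 m/s
t = (v − v₀)/a = (49.8 − 65.0)/-9.6 = 1.59 s

Phase 3 (constant speed): v₀ = 49.8 m/s, a = 0 m/s².
v = v₀ + at = 49.8 + (0)(6.5) = 49.8 m/s
Δx = v₀t + ½at² = 49.8·6.5 + 0.5·0·6.5² = 324 m

Phase 4 (accelerating): v₀ = 49.8 m/s, a = 4.3 m/s².
v = v₀ + at = 49.8 + (4.3)(4) = 67.0 m/s
Δx = v₀t + ½at² = 49.8·4 + 0.5·4.3·4² = 234 m
Total time = 10.0 + 1.59 + 6.50 + 4.00 = 22.1 s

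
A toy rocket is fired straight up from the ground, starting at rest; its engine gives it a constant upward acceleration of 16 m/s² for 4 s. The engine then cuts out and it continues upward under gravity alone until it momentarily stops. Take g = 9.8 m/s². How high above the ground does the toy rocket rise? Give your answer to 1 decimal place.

337.0 m

Phase 1 (powered ascent): v₀ = 0 m/s, a = 16 m/s².
v = v₀ + at = 0 + (16)(4) = 64.0 m/s
Δx = v₀t + ½at² = 0·4 + 0.5·16·4² = 128 m

Phase 2 (coasting upward): v₀ = 64.0 m/s, a = -9.8 m/s².
v = v₀ + at → t = (0 − 64.0) / -9.8 = 6.53 s
v² = v₀² + 2aΔx → Δx = (0² − 64.0²)/(2·-9.8) = 209 m
Maximum height = 128 + 209 = 337 m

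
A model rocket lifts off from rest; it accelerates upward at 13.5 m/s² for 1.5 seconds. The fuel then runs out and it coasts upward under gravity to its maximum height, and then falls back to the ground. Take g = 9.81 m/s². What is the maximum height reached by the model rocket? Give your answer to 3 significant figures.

Phase 1 (powered ascent): v₀ = 0 m/s, a = 13.5 m/s².
v = v₀ + at = 0 + (13.5)(1.5) = 20.2 m/s
Δx = v₀t + ½at² = 0·1.5 + 0.5·13.5·1.5² = 15.2 m

Phase 2 (coasting upward): v₀ = 20.2 m/s, a = -9.81 m/s².
v = v₀ + at → t = (0 − 20.2) / -9.81 = 2.06 s
v² = v₀² + 2aΔx → Δx = (0² − 20.2²)/(2·-9.81) = 20.9 m
Maximum height = 15.2 + 20.9 = 36.1 m

36.1 m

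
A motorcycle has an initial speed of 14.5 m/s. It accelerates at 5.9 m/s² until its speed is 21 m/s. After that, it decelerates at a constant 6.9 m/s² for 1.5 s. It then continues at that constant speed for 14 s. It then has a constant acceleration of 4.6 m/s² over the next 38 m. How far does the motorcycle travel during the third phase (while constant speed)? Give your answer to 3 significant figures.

Phase 1 (accelerating): v₀ = 14.5 m/s, a = 5.9 m/s².
v = v₀ + at → t = (21 − 14.5) / 5.9 = 1.10 s
v² = v₀² + 2aΔx → Δx = (21² − 14.5²)/(2·5.9) = 19.6 m

Phase 2 (decelerating): v₀ = 21.0 m/s, a = -6.9 m/s².
v = v₀ + at = 21.0 + (-6.9)(1.5) = 10.6 m/s
Δx = v₀t + ½at² = 21.0·1.5 + 0.5·-6.9·1.5² = 23.7 m

Phase 3 (constant speed): v₀ = 10.6 m/s, a = 0 m/s².
v = v₀ + at = 10.6 + (0)(14) = 10.6 m/s
Δx = v₀t + ½at² = 10.6·14 + 0.5·0·14² = 149 m
Distance in phase 3 = 149 m

149 m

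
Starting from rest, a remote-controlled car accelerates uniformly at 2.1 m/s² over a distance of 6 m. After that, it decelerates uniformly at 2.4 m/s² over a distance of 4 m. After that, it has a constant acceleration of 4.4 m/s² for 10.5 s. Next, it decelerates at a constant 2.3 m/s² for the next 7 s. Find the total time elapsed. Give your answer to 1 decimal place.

Phase 1 (accelerating): v₀ = 0 m/s, a = 2.1 m/s².
v² = v₀² + 2aΔx = 0² + 2·2.1·6 = 25.2 → v = 5.02 m/s
t = (v − v₀)/a = (5.02 − 0)/2.1 = 2.39 s

Phase 2 (decelerating): v₀ = 5.02 m/s, a = -2.4 m/s².
v² = v₀² + 2aΔx = 5.02² + 2·-2.4·4 = 6.00 → v = 2.45 m/s
t = (v − v₀)/a = (2.45 − 5.02)/-2.4 = 1.07 s

Phase 3 (accelerating): v₀ = 2.45 m/s, a = 4.4 m/s².
v = v₀ + at = 2.45 + (4.4)(10.5) = 48.6 m/s
Δx = v₀t + ½at² = 2.45·10.5 + 0.5·4.4·10.5² = 268 m

Phase 4 (decelerating): v₀ = 48.6 m/s, a = -2.3 m/s².
v = v₀ + at = 48.6 + (-2.3)(7) = 32.5 m/s
Δx = v₀t + ½at² = 48.6·7 + 0.5·-2.3·7² = 284 m
Total time = 2.39 + 1.07 + 10.5 + 7.00 = 21.0 s

21.0 s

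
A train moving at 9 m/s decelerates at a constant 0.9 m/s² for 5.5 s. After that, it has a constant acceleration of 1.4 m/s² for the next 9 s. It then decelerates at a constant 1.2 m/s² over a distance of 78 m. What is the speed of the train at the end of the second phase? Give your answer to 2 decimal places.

Phase 1 (decelerating): v₀ = 9.00 m/s, a = -0.9 m/s².
v = v₀ + at = 9.00 + (-0.9)(5.5) = 4.05 m/s
Δx = v₀t + ½at² = 9.00·5.5 + 0.5·-0.9·5.5² = 35.9 m

Phase 2 (accelerating): v₀ = 4.05 m/s, a = 1.4 m/s².
v = v₀ + at = 4.05 + (1.4)(9) = 16.6 m/s
Δx = v₀t + ½at² = 4.05·9 + 0.5·1.4·9² = 93.1 m
Speed at end of phase 2 = 16.6 m/s

16.65 m/s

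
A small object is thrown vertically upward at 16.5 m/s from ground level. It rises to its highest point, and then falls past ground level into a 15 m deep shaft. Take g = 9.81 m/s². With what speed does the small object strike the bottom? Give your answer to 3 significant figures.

Phase 1 (rising): v₀ = 16.5 m/s, a = -9.81 m/s².
v = v₀ + at → t = (0 − 16.5) / -9.81 = 1.68 s
v² = v₀² + 2aΔx → Δx = (0² − 16.5²)/(2·-9.81) = 13.9 m

Phase 2 (falling): v₀ = 0 m/s, a = -9.81 m/s².
Falls 28.9 m from rest: t = √(2·28.9/9.81) = 2.43 s; v = g·t = 23.8 m/s.
Final speed = 23.8 m/s

23.8 m/s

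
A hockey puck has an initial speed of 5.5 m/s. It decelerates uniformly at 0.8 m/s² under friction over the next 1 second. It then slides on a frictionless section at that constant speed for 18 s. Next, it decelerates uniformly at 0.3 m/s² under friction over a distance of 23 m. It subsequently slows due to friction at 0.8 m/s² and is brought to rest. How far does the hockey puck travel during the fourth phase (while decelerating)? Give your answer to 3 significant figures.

Phase 1 (decelerating): v₀ = 5.50 m/s, a = -0.8 m/s².
v = v₀ + at = 5.50 + (-0.8)(1) = 4.70 m/s
Δx = v₀t + ½at² = 5.50·1 + 0.5·-0.8·1² = 5.10 m

Phase 2 (constant speed): v₀ = 4.70 m/s, a = 0 m/s².
v = v₀ + at = 4.70 + (0)(18) = 4.70 m/s
Δx = v₀t + ½at² = 4.70·18 + 0.5·0·18² = 84.6 m

Phase 3 (decelerating): v₀ = 4.70 m/s, a = -0.3 m/s².
v² = v₀² + 2aΔx = 4.70² + 2·-0.3·23 = 8.29 → v = 2.88 m/s
t = (v − v₀)/a = (2.88 − 4.70)/-0.3 = 6.07 s

Phase 4 (decelerating): v₀ = 2.88 m/s, a = -0.8 m/s².
v = v₀ + at → t = (0 − 2.88) / -0.8 = 3.60 s
v² = v₀² + 2aΔx → Δx = (0² − 2.88²)/(2·-0.8) = 5.18 m
Distance in phase 4 = 5.18 m

5.18 m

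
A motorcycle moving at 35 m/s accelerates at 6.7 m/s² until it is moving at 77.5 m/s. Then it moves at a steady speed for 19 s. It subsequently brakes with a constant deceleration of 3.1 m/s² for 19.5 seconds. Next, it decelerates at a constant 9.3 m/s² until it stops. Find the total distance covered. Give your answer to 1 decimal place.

Phase 1 (accelerating): v₀ = 35.0 m/s, a = 6.7 m/s².
v = v₀ + at → t = (77.5 − 35.0) / 6.7 = 6.34 s
v² = v₀² + 2aΔx → Δx = (77.5² − 35.0²)/(2·6.7) = 357 m

Phase 2 (constant speed): v₀ = 77.5 m/s, a = 0 m/s².
v = v₀ + at = 77.5 + (0)(19) = 77.5 m/s
Δx = v₀t + ½at² = 77.5·19 + 0.5·0·19² = 1470 m

Phase 3 (decelerating): v₀ = 77.5 m/s, a = -3.1 m/s².
v = v₀ + at = 77.5 + (-3.1)(19.5) = 17.0 m/s
Δx = v₀t + ½at² = 77.5·19.5 + 0.5·-3.1·19.5² = 922 m

Phase 4 (decelerating): v₀ = 17.0 m/s, a = -9.3 m/s².
v = v₀ + at → t = (0 − 17.0) / -9.3 = 1.83 s
v² = v₀² + 2aΔx → Δx = (0² − 17.0²)/(2·-9.3) = 15.6 m
Total distance = 357 + 1470 + 922 + 15.6 = 2770 m

2766.8 m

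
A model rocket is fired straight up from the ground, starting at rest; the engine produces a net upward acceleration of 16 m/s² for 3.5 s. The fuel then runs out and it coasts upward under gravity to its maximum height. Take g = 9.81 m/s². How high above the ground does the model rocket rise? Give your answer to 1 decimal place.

257.8 m

Phase 1 (powered ascent): v₀ = 0 m/s, a = 16 m/s².
v = v₀ + at = 0 + (16)(3.5) = 56.0 m/s
Δx = v₀t + ½at² = 0·3.5 + 0.5·16·3.5² = 98.0 m

Phase 2 (coasting upward): v₀ = 56.0 m/s, a = -9.81 m/s².
v = v₀ + at → t = (0 − 56.0) / -9.81 = 5.71 s
v² = v₀² + 2aΔx → Δx = (0² − 56.0²)/(2·-9.81) = 160 m
Maximum height = 98.0 + 160 = 258 m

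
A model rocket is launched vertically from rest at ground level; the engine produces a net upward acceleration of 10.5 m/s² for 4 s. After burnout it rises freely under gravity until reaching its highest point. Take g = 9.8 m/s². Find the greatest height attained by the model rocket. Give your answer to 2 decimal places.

174.00 m

Phase 1 (powered ascent): v₀ = 0 m/s, a = 10.5 m/s².
v = v₀ + at = 0 + (10.5)(4) = 42.0 m/s
Δx = v₀t + ½at² = 0·4 + 0.5·10.5·4² = 84.0 m

Phase 2 (coasting upward): v₀ = 42.0 m/s, a = -9.8 m/s².
v = v₀ + at → t = (0 − 42.0) / -9.8 = 4.29 s
v² = v₀² + 2aΔx → Δx = (0² − 42.0²)/(2·-9.8) = 90.0 m
Maximum height = 84.0 + 90.0 = 174 m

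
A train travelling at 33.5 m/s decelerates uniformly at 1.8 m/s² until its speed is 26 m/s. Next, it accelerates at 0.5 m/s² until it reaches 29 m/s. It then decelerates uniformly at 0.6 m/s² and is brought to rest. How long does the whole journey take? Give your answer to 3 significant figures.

58.5 s

Phase 1 (decelerating): v₀ = 33.5 m/s, a = -1.8 m/s².
v = v₀ + at → t = (26 − 33.5) / -1.8 = 4.17 s
v² = v₀² + 2aΔx → Δx = (26² − 33.5²)/(2·-1.8) = 124 m

Phase 2 (accelerating): v₀ = 26.0 m/s, a = 0.5 m/s².
v = v₀ + at → t = (29 − 26.0) / 0.5 = 6.00 s
v² = v₀² + 2aΔx → Δx = (29² − 26.0²)/(2·0.5) = 165 m

Phase 3 (decelerating): v₀ = 29.0 m/s, a = -0.6 m/s².
v = v₀ + at → t = (0 − 29.0) / -0.6 = 48.3 s
v² = v₀² + 2aΔx → Δx = (0² − 29.0²)/(2·-0.6) = 701 m
Total time = 4.17 + 6.00 + 48.3 = 58.5 s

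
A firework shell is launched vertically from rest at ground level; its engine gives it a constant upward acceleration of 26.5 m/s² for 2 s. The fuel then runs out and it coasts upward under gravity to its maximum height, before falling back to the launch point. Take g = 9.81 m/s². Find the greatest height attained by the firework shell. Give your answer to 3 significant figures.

Phase 1 (powered ascent): v₀ = 0 m/s, a = 26.5 m/s².
v = v₀ + at = 0 + (26.5)(2) = 53.0 m/s
Δx = v₀t + ½at² = 0·2 + 0.5·26.5·2² = 53.0 m

Phase 2 (coasting upward): v₀ = 53.0 m/s, a = -9.81 m/s².
v = v₀ + at → t = (0 − 53.0) / -9.81 = 5.40 s
v² = v₀² + 2aΔx → Δx = (0² − 53.0²)/(2·-9.81) = 143 m
Maximum height = 53.0 + 143 = 196 m

196 m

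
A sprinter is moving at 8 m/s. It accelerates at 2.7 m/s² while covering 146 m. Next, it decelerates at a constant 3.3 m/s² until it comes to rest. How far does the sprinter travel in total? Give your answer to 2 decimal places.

275.15 m

Phase 1 (accelerating): v₀ = 8.00 m/s, a = 2.7 m/s².
v² = v₀² + 2aΔx = 8.00² + 2·2.7·146 = 852 → v = 29.2 m/s
t = (v − v₀)/a = (29.2 − 8.00)/2.7 = 7.85 s

Phase 2 (decelerating): v₀ = 29.2 m/s, a = -3.3 m/s².
v = v₀ + at → t = (0 − 29.2) / -3.3 = 8.85 s
v² = v₀² + 2aΔx → Δx = (0² − 29.2²)/(2·-3.3) = 129 m
Total distance = 146 + 129 = 275 m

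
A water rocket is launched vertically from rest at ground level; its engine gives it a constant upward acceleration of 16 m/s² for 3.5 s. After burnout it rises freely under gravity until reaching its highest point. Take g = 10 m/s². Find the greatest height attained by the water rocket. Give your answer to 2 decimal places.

Phase 1 (powered ascent): v₀ = 0 m/s, a = 16 m/s².
v = v₀ + at = 0 + (16)(3.5) = 56.0 m/s
Δx = v₀t + ½at² = 0·3.5 + 0.5·16·3.5² = 98.0 m

Phase 2 (coasting upward): v₀ = 56.0 m/s, a = -10 m/s².
v = v₀ + at → t = (0 − 56.0) / -10 = 5.60 s
v² = v₀² + 2aΔx → Δx = (0² − 56.0²)/(2·-10) = 157 m
Maximum height = 98.0 + 157 = 255 m

254.80 m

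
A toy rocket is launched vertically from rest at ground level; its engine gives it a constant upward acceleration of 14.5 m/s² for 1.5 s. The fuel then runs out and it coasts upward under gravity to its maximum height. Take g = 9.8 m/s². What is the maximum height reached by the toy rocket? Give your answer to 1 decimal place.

40.4 m

Phase 1 (powered ascent): v₀ = 0 m/s, a = 14.5 m/s².
v = v₀ + at = 0 + (14.5)(1.5) = 21.8 m/s
Δx = v₀t + ½at² = 0·1.5 + 0.5·14.5·1.5² = 16.3 m

Phase 2 (coasting upward): v₀ = 21.8 m/s, a = -9.8 m/s².
v = v₀ + at → t = (0 − 21.8) / -9.8 = 2.22 s
v² = v₀² + 2aΔx → Δx = (0² − 21.8²)/(2·-9.8) = 24.1 m
Maximum height = 16.3 + 24.1 = 40.4 m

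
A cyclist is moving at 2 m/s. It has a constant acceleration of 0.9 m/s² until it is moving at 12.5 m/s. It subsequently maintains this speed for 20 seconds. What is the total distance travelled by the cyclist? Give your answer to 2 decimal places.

334.58 m

Phase 1 (accelerating): v₀ = 2.00 m/s, a = 0.9 m/s².
v = v₀ + at → t = (12.5 − 2.00) / 0.9 = 11.7 s
v² = v₀² + 2aΔx → Δx = (12.5² − 2.00²)/(2·0.9) = 84.6 m

Phase 2 (constant speed): v₀ = 12.5 m/s, a = 0 m/s².
v = v₀ + at = 12.5 + (0)(20) = 12.5 m/s
Δx = v₀t + ½at² = 12.5·20 + 0.5·0·20² = 250 m
Total distance = 84.6 + 250 = 335 m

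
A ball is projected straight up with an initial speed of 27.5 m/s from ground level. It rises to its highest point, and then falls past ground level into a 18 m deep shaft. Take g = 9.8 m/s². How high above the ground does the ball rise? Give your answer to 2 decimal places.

Phase 1 (rising): v₀ = 27.5 m/s, a = -9.8 m/s².
v = v₀ + at → t = (0 − 27.5) / -9.8 = 2.81 s
v² = v₀² + 2aΔx → Δx = (0² − 27.5²)/(2·-9.8) = 38.6 m
Maximum height = 38.6 m

38.58 m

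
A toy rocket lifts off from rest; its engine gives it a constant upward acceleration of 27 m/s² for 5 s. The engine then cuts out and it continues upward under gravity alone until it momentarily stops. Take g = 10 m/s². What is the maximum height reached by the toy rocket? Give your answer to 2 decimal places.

1248.75 m

Phase 1 (powered ascent): v₀ = 0 m/s, a = 27 m/s².
v = v₀ + at = 0 + (27)(5) = 135 m/s
Δx = v₀t + ½at² = 0·5 + 0.5·27·5² = 338 m

Phase 2 (coasting upward): v₀ = 135 m/s, a = -10 m/s².
v = v₀ + at → t = (0 − 135) / -10 = 13.5 s
v² = v₀² + 2aΔx → Δx = (0² − 135²)/(2·-10) = 911 m
Maximum height = 338 + 911 = 1250 m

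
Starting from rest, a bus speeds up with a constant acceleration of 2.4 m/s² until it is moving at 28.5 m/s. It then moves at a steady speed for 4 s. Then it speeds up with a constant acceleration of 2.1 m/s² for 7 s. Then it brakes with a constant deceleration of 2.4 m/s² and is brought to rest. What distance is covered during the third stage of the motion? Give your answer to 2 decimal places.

Phase 1 (accelerating): v₀ = 0 m/s, a = 2.4 m/s².
v = v₀ + at → t = (28.5 − 0) / 2.4 = 11.9 s
v² = v₀² + 2aΔx → Δx = (28.5² − 0²)/(2·2.4) = 169 m

Phase 2 (constant speed): v₀ = 28.5 m/s, a = 0 m/s².
v = v₀ + at = 28.5 + (0)(4) = 28.5 m/s
Δx = v₀t + ½at² = 28.5·4 + 0.5·0·4² = 114 m

Phase 3 (accelerating): v₀ = 28.5 m/s, a = 2.1 m/s².
v = v₀ + at = 28.5 + (2.1)(7) = 43.2 m/s
Δx = v₀t + ½at² = 28.5·7 + 0.5·2.1·7² = 251 m
Distance in phase 3 = 251 m

250.95 m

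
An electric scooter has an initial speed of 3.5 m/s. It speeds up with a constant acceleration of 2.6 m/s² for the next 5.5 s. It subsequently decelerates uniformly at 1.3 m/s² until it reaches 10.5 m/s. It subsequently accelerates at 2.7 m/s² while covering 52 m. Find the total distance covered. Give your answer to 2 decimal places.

Phase 1 (accelerating): v₀ = 3.50 m/s, a = 2.6 m/s².
v = v₀ + at = 3.50 + (2.6)(5.5) = 17.8 m/s
Δx = v₀t + ½at² = 3.50·5.5 + 0.5·2.6·5.5² = 58.6 m

Phase 2 (decelerating): v₀ = 17.8 m/s, a = -1.3 m/s².
v = v₀ + at → t = (10.5 − 17.8) / -1.3 = 5.62 s
v² = v₀² + 2aΔx → Δx = (10.5² − 17.8²)/(2·-1.3) = 79.5 m

Phase 3 (accelerating): v₀ = 10.5 m/s, a = 2.7 m/s².
v² = v₀² + 2aΔx = 10.5² + 2·2.7·52 = 391 → v = 19.8 m/s
t = (v − v₀)/a = (19.8 − 10.5)/2.7 = 3.44 s
Total distance = 58.6 + 79.5 + 52.0 = 190 m

190.03 m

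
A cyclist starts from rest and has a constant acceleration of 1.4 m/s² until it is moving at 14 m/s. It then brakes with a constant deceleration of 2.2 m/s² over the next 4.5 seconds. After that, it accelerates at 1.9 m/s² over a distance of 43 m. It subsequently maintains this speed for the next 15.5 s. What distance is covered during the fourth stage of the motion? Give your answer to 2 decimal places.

Phase 1 (accelerating): v₀ = 0 m/s, a = 1.4 m/s².
v = v₀ + at → t = (14 − 0) / 1.4 = 10.0 s
v² = v₀² + 2aΔx → Δx = (14² − 0²)/(2·1.4) = 70.0 m

Phase 2 (decelerating): v₀ = 14.0 m/s, a = -2.2 m/s².
v = v₀ + at = 14.0 + (-2.2)(4.5) = 4.10 m/s
Δx = v₀t + ½at² = 14.0·4.5 + 0.5·-2.2·4.5² = 40.7 m

Phase 3 (accelerating): v₀ = 4.10 m/s, a = 1.9 m/s².
v² = v₀² + 2aΔx = 4.10² + 2·1.9·43 = 180 → v = 13.4 m/s
t = (v − v₀)/a = (13.4 − 4.10)/1.9 = 4.91 s

Phase 4 (constant speed): v₀ = 13.4 m/s, a = 0 m/s².
v = v₀ + at = 13.4 + (0)(15.5) = 13.4 m/s
Δx = v₀t + ½at² = 13.4·15.5 + 0.5·0·15.5² = 208 m
Distance in phase 4 = 208 m

208.08 m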